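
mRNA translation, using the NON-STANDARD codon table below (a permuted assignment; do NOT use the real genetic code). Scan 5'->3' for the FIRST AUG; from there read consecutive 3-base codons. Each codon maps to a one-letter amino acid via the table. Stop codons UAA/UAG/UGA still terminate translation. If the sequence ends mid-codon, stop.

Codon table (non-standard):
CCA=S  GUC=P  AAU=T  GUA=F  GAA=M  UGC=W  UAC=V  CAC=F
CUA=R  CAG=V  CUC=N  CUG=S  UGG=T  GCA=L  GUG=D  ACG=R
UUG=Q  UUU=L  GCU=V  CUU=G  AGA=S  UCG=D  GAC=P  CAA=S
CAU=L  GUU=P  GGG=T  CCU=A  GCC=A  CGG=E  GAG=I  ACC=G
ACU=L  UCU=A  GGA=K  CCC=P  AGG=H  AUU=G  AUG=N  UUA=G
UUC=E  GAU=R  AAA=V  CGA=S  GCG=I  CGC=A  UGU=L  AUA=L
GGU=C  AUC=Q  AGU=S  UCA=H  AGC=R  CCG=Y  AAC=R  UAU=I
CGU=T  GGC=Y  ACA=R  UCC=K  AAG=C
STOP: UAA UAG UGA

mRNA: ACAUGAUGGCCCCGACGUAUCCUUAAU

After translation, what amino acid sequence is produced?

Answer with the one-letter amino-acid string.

start AUG at pos 2
pos 2: AUG -> N; peptide=N
pos 5: AUG -> N; peptide=NN
pos 8: GCC -> A; peptide=NNA
pos 11: CCG -> Y; peptide=NNAY
pos 14: ACG -> R; peptide=NNAYR
pos 17: UAU -> I; peptide=NNAYRI
pos 20: CCU -> A; peptide=NNAYRIA
pos 23: UAA -> STOP

Answer: NNAYRIA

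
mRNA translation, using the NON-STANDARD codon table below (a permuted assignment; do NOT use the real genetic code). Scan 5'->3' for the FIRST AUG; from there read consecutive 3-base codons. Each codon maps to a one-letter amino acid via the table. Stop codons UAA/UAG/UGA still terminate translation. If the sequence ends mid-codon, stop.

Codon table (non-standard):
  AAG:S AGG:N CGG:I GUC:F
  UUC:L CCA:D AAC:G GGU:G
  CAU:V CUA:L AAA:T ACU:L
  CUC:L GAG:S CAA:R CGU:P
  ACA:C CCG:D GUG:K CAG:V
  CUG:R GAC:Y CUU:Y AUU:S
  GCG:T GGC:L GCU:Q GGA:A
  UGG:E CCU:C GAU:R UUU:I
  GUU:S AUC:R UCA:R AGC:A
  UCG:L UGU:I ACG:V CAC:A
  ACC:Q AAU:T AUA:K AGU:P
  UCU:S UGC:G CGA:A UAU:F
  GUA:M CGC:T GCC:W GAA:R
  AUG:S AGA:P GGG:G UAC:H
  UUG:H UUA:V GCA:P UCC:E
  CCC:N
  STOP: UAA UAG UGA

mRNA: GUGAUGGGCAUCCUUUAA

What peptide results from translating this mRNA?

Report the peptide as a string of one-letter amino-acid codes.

Answer: SLRY

Derivation:
start AUG at pos 3
pos 3: AUG -> S; peptide=S
pos 6: GGC -> L; peptide=SL
pos 9: AUC -> R; peptide=SLR
pos 12: CUU -> Y; peptide=SLRY
pos 15: UAA -> STOP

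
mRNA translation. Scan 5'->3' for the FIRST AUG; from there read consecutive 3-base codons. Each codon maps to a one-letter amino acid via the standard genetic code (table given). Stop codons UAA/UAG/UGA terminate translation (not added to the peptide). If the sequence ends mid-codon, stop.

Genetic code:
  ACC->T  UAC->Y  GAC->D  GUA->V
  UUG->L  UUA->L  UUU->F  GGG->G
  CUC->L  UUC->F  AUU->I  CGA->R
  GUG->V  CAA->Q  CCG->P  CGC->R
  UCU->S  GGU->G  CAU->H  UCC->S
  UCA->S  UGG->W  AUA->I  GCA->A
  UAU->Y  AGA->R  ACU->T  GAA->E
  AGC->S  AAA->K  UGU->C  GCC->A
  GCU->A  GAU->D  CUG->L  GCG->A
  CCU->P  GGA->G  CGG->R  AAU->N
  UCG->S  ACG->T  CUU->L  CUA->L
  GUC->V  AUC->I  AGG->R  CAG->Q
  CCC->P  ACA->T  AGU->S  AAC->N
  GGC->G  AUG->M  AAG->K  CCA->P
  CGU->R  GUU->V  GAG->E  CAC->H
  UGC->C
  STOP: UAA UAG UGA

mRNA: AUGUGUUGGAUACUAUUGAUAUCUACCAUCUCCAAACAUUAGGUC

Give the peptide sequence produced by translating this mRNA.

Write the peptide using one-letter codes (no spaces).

start AUG at pos 0
pos 0: AUG -> M; peptide=M
pos 3: UGU -> C; peptide=MC
pos 6: UGG -> W; peptide=MCW
pos 9: AUA -> I; peptide=MCWI
pos 12: CUA -> L; peptide=MCWIL
pos 15: UUG -> L; peptide=MCWILL
pos 18: AUA -> I; peptide=MCWILLI
pos 21: UCU -> S; peptide=MCWILLIS
pos 24: ACC -> T; peptide=MCWILLIST
pos 27: AUC -> I; peptide=MCWILLISTI
pos 30: UCC -> S; peptide=MCWILLISTIS
pos 33: AAA -> K; peptide=MCWILLISTISK
pos 36: CAU -> H; peptide=MCWILLISTISKH
pos 39: UAG -> STOP

Answer: MCWILLISTISKH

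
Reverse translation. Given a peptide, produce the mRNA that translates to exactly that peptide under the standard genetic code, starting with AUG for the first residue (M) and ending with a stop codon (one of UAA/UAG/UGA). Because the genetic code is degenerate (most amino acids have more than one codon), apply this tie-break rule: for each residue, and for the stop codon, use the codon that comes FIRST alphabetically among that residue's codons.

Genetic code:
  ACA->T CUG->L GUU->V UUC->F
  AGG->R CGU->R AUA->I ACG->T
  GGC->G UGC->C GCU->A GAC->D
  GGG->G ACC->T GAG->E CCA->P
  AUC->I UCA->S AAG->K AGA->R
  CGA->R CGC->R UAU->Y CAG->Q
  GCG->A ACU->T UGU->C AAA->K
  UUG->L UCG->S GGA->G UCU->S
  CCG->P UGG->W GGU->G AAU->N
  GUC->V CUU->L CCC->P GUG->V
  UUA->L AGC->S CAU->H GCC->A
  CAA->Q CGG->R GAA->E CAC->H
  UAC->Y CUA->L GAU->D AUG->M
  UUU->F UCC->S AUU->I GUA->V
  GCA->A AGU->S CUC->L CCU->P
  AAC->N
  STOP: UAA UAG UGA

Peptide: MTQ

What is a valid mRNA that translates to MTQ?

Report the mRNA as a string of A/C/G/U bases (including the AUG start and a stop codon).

residue 1: M -> AUG (start codon)
residue 2: T codons sorted = ACA,ACC,ACG,ACU -> pick first = ACA
residue 3: Q codons sorted = CAA,CAG -> pick first = CAA
terminator: stop codons sorted = UAA,UAG,UGA -> pick first = UAA

Answer: mRNA: AUGACACAAUAA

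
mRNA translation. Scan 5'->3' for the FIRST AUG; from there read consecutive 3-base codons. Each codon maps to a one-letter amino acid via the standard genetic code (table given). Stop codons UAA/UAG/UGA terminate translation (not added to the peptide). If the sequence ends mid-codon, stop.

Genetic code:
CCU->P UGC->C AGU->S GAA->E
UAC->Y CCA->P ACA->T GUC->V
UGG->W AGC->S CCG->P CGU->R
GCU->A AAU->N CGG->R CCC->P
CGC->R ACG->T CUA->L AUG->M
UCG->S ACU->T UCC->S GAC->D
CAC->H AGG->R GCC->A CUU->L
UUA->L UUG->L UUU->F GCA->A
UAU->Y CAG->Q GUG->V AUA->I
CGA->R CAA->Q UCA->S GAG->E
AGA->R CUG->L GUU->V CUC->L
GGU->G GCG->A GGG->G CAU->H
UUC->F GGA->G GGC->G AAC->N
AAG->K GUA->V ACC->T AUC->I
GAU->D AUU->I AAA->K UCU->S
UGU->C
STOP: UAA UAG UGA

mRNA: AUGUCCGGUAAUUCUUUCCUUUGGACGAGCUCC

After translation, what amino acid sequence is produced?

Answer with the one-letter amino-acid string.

Answer: MSGNSFLWTSS

Derivation:
start AUG at pos 0
pos 0: AUG -> M; peptide=M
pos 3: UCC -> S; peptide=MS
pos 6: GGU -> G; peptide=MSG
pos 9: AAU -> N; peptide=MSGN
pos 12: UCU -> S; peptide=MSGNS
pos 15: UUC -> F; peptide=MSGNSF
pos 18: CUU -> L; peptide=MSGNSFL
pos 21: UGG -> W; peptide=MSGNSFLW
pos 24: ACG -> T; peptide=MSGNSFLWT
pos 27: AGC -> S; peptide=MSGNSFLWTS
pos 30: UCC -> S; peptide=MSGNSFLWTSS
pos 33: only 0 nt remain (<3), stop (end of mRNA)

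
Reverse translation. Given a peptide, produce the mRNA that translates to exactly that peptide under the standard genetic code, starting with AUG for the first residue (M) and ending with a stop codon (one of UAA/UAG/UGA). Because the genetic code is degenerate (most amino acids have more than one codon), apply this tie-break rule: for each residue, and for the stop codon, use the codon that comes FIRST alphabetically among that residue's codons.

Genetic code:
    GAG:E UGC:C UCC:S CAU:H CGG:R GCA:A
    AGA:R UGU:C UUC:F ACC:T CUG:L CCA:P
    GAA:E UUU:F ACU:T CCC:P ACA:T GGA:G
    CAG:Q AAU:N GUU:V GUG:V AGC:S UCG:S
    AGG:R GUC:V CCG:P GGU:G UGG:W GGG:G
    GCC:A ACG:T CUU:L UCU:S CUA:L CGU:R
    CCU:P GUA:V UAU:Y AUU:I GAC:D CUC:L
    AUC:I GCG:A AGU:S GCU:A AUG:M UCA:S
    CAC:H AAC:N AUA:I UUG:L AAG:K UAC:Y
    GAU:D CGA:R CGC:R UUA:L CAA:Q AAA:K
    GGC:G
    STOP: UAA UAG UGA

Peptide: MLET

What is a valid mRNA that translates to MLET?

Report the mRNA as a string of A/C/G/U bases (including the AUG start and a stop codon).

residue 1: M -> AUG (start codon)
residue 2: L codons sorted = CUA,CUC,CUG,CUU,UUA,UUG -> pick first = CUA
residue 3: E codons sorted = GAA,GAG -> pick first = GAA
residue 4: T codons sorted = ACA,ACC,ACG,ACU -> pick first = ACA
terminator: stop codons sorted = UAA,UAG,UGA -> pick first = UAA

Answer: mRNA: AUGCUAGAAACAUAA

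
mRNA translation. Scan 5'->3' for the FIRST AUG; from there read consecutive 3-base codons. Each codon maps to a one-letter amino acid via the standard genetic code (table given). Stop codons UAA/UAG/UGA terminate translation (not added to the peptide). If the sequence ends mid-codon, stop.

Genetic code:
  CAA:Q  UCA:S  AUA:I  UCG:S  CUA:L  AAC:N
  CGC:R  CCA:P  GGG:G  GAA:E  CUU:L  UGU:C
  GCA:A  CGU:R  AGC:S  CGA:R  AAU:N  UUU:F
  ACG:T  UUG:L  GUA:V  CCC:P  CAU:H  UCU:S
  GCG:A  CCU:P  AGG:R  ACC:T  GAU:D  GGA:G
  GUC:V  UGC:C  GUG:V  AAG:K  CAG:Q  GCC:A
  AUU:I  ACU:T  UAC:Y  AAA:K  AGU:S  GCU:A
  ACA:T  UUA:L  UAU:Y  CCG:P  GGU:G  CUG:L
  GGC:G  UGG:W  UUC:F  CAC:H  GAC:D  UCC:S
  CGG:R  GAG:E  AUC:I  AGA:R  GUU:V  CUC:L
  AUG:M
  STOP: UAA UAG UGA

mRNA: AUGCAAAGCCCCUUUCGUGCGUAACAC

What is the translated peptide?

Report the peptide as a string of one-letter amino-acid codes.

Answer: MQSPFRA

Derivation:
start AUG at pos 0
pos 0: AUG -> M; peptide=M
pos 3: CAA -> Q; peptide=MQ
pos 6: AGC -> S; peptide=MQS
pos 9: CCC -> P; peptide=MQSP
pos 12: UUU -> F; peptide=MQSPF
pos 15: CGU -> R; peptide=MQSPFR
pos 18: GCG -> A; peptide=MQSPFRA
pos 21: UAA -> STOP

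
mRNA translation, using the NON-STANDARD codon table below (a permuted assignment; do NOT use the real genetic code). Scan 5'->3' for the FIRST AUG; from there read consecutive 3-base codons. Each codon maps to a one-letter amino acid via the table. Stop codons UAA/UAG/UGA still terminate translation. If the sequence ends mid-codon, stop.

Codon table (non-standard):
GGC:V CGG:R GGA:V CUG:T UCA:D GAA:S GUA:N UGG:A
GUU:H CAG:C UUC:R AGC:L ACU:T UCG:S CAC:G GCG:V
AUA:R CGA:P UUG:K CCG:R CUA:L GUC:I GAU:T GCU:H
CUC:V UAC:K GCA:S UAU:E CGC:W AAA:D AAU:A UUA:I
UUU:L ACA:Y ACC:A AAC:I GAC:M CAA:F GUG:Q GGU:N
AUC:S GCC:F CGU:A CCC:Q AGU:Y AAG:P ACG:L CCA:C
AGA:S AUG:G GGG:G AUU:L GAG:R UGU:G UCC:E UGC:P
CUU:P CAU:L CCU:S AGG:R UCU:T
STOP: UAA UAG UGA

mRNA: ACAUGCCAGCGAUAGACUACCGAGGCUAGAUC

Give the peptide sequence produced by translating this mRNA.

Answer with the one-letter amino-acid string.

start AUG at pos 2
pos 2: AUG -> G; peptide=G
pos 5: CCA -> C; peptide=GC
pos 8: GCG -> V; peptide=GCV
pos 11: AUA -> R; peptide=GCVR
pos 14: GAC -> M; peptide=GCVRM
pos 17: UAC -> K; peptide=GCVRMK
pos 20: CGA -> P; peptide=GCVRMKP
pos 23: GGC -> V; peptide=GCVRMKPV
pos 26: UAG -> STOP

Answer: GCVRMKPV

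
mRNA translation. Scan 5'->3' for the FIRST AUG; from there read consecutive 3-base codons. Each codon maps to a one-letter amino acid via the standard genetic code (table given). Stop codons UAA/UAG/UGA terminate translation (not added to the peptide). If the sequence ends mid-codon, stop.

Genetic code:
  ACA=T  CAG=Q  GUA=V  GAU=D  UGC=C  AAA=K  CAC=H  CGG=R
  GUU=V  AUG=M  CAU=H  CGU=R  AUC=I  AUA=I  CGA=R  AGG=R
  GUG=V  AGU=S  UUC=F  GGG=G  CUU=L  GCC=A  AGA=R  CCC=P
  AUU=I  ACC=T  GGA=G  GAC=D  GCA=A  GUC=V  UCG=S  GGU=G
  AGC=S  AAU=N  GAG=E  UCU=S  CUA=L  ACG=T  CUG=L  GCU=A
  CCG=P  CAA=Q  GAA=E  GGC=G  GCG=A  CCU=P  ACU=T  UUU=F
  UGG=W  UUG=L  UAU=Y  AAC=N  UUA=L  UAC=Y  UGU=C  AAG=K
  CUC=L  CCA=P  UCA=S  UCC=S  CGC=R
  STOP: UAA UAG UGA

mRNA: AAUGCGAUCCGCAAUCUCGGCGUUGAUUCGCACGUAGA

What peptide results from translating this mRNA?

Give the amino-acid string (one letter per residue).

start AUG at pos 1
pos 1: AUG -> M; peptide=M
pos 4: CGA -> R; peptide=MR
pos 7: UCC -> S; peptide=MRS
pos 10: GCA -> A; peptide=MRSA
pos 13: AUC -> I; peptide=MRSAI
pos 16: UCG -> S; peptide=MRSAIS
pos 19: GCG -> A; peptide=MRSAISA
pos 22: UUG -> L; peptide=MRSAISAL
pos 25: AUU -> I; peptide=MRSAISALI
pos 28: CGC -> R; peptide=MRSAISALIR
pos 31: ACG -> T; peptide=MRSAISALIRT
pos 34: UAG -> STOP

Answer: MRSAISALIRT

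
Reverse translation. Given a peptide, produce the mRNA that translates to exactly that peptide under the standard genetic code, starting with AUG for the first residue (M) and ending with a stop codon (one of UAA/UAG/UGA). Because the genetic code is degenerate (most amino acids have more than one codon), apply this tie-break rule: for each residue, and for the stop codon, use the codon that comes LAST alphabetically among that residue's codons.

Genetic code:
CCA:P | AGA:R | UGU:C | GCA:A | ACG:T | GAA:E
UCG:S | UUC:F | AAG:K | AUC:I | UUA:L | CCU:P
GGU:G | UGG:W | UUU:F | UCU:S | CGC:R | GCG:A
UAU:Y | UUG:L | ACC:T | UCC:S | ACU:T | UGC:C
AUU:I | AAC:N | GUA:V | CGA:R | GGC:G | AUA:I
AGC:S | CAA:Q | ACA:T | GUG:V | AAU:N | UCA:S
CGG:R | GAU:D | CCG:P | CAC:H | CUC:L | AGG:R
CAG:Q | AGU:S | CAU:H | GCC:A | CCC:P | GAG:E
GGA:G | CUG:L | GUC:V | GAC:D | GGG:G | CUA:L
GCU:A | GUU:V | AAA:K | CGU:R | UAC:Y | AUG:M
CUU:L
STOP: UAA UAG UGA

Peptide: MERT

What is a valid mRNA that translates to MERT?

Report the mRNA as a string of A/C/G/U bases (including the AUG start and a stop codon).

Answer: mRNA: AUGGAGCGUACUUGA

Derivation:
residue 1: M -> AUG (start codon)
residue 2: E codons sorted = GAA,GAG -> pick last = GAG
residue 3: R codons sorted = AGA,AGG,CGA,CGC,CGG,CGU -> pick last = CGU
residue 4: T codons sorted = ACA,ACC,ACG,ACU -> pick last = ACU
terminator: stop codons sorted = UAA,UAG,UGA -> pick last = UGA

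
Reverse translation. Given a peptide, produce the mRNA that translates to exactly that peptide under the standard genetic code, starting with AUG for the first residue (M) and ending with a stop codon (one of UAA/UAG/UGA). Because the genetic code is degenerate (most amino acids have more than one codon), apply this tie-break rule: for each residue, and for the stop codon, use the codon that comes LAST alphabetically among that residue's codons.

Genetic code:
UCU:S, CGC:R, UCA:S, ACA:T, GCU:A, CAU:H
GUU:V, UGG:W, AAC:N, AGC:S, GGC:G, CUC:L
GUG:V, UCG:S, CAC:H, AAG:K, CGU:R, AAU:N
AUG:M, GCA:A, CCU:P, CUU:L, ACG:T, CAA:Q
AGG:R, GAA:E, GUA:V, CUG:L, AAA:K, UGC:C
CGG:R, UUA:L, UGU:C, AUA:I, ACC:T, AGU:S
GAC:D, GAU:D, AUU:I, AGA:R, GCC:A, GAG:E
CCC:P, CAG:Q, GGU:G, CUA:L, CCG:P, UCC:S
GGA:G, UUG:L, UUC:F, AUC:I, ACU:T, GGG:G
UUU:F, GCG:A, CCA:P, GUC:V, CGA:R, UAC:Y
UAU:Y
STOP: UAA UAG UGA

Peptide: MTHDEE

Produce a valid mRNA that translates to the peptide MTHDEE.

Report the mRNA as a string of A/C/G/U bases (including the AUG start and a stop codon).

residue 1: M -> AUG (start codon)
residue 2: T codons sorted = ACA,ACC,ACG,ACU -> pick last = ACU
residue 3: H codons sorted = CAC,CAU -> pick last = CAU
residue 4: D codons sorted = GAC,GAU -> pick last = GAU
residue 5: E codons sorted = GAA,GAG -> pick last = GAG
residue 6: E codons sorted = GAA,GAG -> pick last = GAG
terminator: stop codons sorted = UAA,UAG,UGA -> pick last = UGA

Answer: mRNA: AUGACUCAUGAUGAGGAGUGA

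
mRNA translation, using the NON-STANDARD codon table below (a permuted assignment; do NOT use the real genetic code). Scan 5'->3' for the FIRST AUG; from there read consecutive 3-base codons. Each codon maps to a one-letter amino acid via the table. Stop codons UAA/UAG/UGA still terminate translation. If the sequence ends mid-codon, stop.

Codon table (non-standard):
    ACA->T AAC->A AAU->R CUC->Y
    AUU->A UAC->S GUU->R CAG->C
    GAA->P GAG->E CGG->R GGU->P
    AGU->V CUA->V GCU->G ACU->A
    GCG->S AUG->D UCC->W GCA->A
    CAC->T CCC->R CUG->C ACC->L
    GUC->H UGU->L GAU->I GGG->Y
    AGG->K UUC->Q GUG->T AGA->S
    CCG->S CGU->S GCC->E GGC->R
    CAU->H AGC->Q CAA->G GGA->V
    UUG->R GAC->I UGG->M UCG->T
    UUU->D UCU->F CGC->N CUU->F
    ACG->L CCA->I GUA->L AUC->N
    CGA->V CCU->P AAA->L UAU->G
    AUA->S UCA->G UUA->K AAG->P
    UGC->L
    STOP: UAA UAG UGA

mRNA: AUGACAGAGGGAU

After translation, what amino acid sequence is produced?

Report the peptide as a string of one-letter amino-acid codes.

Answer: DTEV

Derivation:
start AUG at pos 0
pos 0: AUG -> D; peptide=D
pos 3: ACA -> T; peptide=DT
pos 6: GAG -> E; peptide=DTE
pos 9: GGA -> V; peptide=DTEV
pos 12: only 1 nt remain (<3), stop (end of mRNA)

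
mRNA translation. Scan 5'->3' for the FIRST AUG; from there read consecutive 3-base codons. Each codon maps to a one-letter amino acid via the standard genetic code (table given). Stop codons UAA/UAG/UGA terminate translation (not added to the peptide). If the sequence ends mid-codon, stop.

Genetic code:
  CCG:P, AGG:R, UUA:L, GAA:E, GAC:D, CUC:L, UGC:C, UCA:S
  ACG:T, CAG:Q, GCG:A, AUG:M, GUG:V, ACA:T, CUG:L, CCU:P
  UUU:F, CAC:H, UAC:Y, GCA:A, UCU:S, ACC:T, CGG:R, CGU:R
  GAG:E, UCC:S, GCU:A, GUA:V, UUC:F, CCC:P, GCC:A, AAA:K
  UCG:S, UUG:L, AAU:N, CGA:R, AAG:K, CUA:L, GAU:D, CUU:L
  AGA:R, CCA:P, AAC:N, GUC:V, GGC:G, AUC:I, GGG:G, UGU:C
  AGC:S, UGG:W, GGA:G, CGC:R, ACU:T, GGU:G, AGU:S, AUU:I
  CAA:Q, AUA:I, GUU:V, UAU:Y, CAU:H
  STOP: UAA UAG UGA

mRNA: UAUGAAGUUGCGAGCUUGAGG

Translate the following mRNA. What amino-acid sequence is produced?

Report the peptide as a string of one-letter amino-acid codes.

start AUG at pos 1
pos 1: AUG -> M; peptide=M
pos 4: AAG -> K; peptide=MK
pos 7: UUG -> L; peptide=MKL
pos 10: CGA -> R; peptide=MKLR
pos 13: GCU -> A; peptide=MKLRA
pos 16: UGA -> STOP

Answer: MKLRA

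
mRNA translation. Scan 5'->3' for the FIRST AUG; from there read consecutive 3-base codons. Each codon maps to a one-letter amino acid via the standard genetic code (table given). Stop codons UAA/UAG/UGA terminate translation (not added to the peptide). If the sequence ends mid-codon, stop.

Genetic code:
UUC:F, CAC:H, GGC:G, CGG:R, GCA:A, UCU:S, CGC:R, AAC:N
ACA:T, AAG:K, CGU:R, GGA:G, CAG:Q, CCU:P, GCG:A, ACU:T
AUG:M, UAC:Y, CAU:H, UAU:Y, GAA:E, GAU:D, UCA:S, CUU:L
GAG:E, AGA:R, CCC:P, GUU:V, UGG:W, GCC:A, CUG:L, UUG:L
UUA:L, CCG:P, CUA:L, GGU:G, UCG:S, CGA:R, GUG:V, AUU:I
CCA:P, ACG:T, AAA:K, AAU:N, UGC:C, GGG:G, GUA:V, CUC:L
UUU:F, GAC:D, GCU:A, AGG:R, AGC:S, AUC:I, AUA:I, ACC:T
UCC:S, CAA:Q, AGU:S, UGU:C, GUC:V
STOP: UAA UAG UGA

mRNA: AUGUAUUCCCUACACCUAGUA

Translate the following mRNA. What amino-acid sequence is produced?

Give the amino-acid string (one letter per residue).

Answer: MYSLHLV

Derivation:
start AUG at pos 0
pos 0: AUG -> M; peptide=M
pos 3: UAU -> Y; peptide=MY
pos 6: UCC -> S; peptide=MYS
pos 9: CUA -> L; peptide=MYSL
pos 12: CAC -> H; peptide=MYSLH
pos 15: CUA -> L; peptide=MYSLHL
pos 18: GUA -> V; peptide=MYSLHLV
pos 21: only 0 nt remain (<3), stop (end of mRNA)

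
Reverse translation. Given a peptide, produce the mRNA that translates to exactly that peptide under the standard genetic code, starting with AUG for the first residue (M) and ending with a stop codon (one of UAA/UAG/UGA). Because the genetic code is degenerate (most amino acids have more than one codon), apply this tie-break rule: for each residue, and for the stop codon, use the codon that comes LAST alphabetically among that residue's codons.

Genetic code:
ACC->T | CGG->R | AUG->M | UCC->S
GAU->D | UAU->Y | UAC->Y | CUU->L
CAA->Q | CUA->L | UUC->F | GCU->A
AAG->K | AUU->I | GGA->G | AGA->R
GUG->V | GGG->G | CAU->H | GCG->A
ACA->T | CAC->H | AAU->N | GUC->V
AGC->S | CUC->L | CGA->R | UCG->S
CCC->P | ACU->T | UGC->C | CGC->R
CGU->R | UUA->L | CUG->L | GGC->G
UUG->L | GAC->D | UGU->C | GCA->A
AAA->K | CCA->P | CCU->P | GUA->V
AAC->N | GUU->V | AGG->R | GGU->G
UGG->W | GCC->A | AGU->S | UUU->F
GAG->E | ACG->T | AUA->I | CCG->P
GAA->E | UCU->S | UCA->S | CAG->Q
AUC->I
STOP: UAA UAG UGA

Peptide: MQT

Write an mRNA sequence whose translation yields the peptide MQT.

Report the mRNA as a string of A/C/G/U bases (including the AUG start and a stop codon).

residue 1: M -> AUG (start codon)
residue 2: Q codons sorted = CAA,CAG -> pick last = CAG
residue 3: T codons sorted = ACA,ACC,ACG,ACU -> pick last = ACU
terminator: stop codons sorted = UAA,UAG,UGA -> pick last = UGA

Answer: mRNA: AUGCAGACUUGA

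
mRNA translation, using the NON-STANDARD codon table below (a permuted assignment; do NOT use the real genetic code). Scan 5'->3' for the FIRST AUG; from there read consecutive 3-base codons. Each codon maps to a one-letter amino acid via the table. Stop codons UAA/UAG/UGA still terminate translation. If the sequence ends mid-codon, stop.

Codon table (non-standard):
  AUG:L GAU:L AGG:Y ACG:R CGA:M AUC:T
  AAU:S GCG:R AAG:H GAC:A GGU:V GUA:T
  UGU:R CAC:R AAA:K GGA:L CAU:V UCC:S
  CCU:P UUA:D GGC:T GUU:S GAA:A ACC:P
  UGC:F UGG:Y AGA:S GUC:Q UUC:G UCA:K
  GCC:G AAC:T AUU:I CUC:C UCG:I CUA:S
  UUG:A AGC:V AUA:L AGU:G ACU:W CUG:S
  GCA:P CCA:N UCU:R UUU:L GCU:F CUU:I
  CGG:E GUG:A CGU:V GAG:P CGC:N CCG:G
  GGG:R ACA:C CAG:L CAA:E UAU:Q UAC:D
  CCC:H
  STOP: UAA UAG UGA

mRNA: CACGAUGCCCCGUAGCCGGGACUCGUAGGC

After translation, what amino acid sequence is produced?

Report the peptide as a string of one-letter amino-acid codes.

start AUG at pos 4
pos 4: AUG -> L; peptide=L
pos 7: CCC -> H; peptide=LH
pos 10: CGU -> V; peptide=LHV
pos 13: AGC -> V; peptide=LHVV
pos 16: CGG -> E; peptide=LHVVE
pos 19: GAC -> A; peptide=LHVVEA
pos 22: UCG -> I; peptide=LHVVEAI
pos 25: UAG -> STOP

Answer: LHVVEAI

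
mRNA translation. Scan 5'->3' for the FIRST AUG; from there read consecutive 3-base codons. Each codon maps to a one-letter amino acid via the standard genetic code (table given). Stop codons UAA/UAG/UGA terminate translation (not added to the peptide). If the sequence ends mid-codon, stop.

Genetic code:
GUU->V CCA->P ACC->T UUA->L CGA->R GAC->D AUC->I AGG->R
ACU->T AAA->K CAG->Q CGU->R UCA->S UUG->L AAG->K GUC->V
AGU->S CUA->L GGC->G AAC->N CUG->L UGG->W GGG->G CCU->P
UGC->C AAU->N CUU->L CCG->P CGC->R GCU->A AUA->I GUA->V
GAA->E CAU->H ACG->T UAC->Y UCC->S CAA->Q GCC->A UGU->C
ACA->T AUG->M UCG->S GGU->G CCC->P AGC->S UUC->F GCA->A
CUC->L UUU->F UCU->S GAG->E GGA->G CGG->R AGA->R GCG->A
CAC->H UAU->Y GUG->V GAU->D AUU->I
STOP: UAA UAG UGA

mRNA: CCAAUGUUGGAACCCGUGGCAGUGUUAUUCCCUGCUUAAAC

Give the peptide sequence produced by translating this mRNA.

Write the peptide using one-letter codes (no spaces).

start AUG at pos 3
pos 3: AUG -> M; peptide=M
pos 6: UUG -> L; peptide=ML
pos 9: GAA -> E; peptide=MLE
pos 12: CCC -> P; peptide=MLEP
pos 15: GUG -> V; peptide=MLEPV
pos 18: GCA -> A; peptide=MLEPVA
pos 21: GUG -> V; peptide=MLEPVAV
pos 24: UUA -> L; peptide=MLEPVAVL
pos 27: UUC -> F; peptide=MLEPVAVLF
pos 30: CCU -> P; peptide=MLEPVAVLFP
pos 33: GCU -> A; peptide=MLEPVAVLFPA
pos 36: UAA -> STOP

Answer: MLEPVAVLFPA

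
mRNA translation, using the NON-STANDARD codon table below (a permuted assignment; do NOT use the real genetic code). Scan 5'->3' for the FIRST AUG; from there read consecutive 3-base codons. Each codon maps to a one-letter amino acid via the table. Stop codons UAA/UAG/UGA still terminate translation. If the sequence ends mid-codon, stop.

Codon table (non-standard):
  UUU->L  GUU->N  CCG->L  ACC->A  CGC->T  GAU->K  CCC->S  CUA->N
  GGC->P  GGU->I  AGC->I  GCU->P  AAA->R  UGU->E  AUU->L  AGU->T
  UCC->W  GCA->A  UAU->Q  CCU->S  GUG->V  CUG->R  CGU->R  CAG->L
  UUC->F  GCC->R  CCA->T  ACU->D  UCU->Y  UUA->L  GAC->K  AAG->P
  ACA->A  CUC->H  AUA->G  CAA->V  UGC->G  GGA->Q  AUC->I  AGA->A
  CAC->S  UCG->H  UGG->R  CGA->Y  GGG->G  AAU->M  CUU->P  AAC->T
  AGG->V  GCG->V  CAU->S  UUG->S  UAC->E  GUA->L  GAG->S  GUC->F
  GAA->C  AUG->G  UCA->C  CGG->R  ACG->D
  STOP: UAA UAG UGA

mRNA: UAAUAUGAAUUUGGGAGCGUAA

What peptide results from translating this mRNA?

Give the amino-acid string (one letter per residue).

start AUG at pos 4
pos 4: AUG -> G; peptide=G
pos 7: AAU -> M; peptide=GM
pos 10: UUG -> S; peptide=GMS
pos 13: GGA -> Q; peptide=GMSQ
pos 16: GCG -> V; peptide=GMSQV
pos 19: UAA -> STOP

Answer: GMSQV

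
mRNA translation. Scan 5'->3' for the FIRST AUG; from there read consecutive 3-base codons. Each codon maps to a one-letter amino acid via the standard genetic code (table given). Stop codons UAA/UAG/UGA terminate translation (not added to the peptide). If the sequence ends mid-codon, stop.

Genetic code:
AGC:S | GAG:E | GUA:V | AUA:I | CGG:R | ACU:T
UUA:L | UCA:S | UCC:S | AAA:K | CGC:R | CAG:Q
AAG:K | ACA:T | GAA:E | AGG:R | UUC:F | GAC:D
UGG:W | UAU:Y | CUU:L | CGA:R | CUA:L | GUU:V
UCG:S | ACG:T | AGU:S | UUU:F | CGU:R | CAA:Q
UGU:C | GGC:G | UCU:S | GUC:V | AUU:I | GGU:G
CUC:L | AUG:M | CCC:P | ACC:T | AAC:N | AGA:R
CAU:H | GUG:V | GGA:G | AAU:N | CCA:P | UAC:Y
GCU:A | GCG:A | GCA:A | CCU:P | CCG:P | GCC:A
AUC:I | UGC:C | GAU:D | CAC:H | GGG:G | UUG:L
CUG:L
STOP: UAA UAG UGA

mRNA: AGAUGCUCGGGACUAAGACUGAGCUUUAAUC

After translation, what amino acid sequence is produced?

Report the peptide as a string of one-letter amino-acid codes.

start AUG at pos 2
pos 2: AUG -> M; peptide=M
pos 5: CUC -> L; peptide=ML
pos 8: GGG -> G; peptide=MLG
pos 11: ACU -> T; peptide=MLGT
pos 14: AAG -> K; peptide=MLGTK
pos 17: ACU -> T; peptide=MLGTKT
pos 20: GAG -> E; peptide=MLGTKTE
pos 23: CUU -> L; peptide=MLGTKTEL
pos 26: UAA -> STOP

Answer: MLGTKTEL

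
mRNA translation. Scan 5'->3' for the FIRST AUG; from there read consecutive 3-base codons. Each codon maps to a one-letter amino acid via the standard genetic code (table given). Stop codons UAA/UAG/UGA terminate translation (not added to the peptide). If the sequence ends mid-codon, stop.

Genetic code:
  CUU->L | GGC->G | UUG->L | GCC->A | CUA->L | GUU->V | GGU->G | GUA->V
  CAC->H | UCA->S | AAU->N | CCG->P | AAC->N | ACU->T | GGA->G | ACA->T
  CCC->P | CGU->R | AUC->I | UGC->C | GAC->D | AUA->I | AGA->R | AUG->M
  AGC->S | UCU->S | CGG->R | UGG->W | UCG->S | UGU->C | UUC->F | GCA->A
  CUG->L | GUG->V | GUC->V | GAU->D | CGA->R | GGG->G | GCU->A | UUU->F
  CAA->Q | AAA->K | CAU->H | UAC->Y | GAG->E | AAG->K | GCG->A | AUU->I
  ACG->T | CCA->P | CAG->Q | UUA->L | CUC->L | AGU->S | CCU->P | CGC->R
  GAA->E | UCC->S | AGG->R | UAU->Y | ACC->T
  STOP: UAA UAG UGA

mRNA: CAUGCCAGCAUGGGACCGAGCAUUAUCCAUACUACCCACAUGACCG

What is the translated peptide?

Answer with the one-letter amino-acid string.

start AUG at pos 1
pos 1: AUG -> M; peptide=M
pos 4: CCA -> P; peptide=MP
pos 7: GCA -> A; peptide=MPA
pos 10: UGG -> W; peptide=MPAW
pos 13: GAC -> D; peptide=MPAWD
pos 16: CGA -> R; peptide=MPAWDR
pos 19: GCA -> A; peptide=MPAWDRA
pos 22: UUA -> L; peptide=MPAWDRAL
pos 25: UCC -> S; peptide=MPAWDRALS
pos 28: AUA -> I; peptide=MPAWDRALSI
pos 31: CUA -> L; peptide=MPAWDRALSIL
pos 34: CCC -> P; peptide=MPAWDRALSILP
pos 37: ACA -> T; peptide=MPAWDRALSILPT
pos 40: UGA -> STOP

Answer: MPAWDRALSILPT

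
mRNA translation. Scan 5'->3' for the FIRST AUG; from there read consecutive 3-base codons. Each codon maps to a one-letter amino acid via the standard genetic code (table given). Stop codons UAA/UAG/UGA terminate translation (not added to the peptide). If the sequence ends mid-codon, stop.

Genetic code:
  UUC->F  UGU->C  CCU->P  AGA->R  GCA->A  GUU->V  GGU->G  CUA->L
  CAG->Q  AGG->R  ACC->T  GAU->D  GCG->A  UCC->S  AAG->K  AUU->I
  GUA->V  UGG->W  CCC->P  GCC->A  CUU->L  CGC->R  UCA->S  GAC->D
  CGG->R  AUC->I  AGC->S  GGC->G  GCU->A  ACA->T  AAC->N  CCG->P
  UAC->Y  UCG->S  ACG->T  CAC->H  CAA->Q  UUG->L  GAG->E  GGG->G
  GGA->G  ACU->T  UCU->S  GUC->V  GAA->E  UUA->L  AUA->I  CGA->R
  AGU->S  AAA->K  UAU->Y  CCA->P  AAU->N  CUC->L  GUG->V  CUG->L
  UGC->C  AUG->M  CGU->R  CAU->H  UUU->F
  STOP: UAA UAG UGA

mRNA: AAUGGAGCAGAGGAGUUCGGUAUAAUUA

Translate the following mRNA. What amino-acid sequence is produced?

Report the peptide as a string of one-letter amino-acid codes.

start AUG at pos 1
pos 1: AUG -> M; peptide=M
pos 4: GAG -> E; peptide=ME
pos 7: CAG -> Q; peptide=MEQ
pos 10: AGG -> R; peptide=MEQR
pos 13: AGU -> S; peptide=MEQRS
pos 16: UCG -> S; peptide=MEQRSS
pos 19: GUA -> V; peptide=MEQRSSV
pos 22: UAA -> STOP

Answer: MEQRSSV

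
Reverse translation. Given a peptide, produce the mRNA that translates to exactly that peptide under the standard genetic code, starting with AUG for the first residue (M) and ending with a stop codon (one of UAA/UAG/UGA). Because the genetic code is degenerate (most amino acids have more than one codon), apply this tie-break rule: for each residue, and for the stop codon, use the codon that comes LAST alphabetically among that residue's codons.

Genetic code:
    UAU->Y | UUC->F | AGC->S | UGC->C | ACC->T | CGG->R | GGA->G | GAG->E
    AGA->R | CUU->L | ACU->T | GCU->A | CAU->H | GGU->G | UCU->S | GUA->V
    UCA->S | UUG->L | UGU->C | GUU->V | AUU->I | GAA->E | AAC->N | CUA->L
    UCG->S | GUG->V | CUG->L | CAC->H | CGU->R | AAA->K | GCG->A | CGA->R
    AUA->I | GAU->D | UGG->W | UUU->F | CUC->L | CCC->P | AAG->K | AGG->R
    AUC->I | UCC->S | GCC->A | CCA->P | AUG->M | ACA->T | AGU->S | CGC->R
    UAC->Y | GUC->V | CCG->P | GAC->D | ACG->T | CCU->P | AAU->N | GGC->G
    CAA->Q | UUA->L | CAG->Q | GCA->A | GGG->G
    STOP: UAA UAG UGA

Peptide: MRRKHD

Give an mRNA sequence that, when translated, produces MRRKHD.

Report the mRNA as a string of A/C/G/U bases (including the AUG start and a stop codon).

Answer: mRNA: AUGCGUCGUAAGCAUGAUUGA

Derivation:
residue 1: M -> AUG (start codon)
residue 2: R codons sorted = AGA,AGG,CGA,CGC,CGG,CGU -> pick last = CGU
residue 3: R codons sorted = AGA,AGG,CGA,CGC,CGG,CGU -> pick last = CGU
residue 4: K codons sorted = AAA,AAG -> pick last = AAG
residue 5: H codons sorted = CAC,CAU -> pick last = CAU
residue 6: D codons sorted = GAC,GAU -> pick last = GAU
terminator: stop codons sorted = UAA,UAG,UGA -> pick last = UGA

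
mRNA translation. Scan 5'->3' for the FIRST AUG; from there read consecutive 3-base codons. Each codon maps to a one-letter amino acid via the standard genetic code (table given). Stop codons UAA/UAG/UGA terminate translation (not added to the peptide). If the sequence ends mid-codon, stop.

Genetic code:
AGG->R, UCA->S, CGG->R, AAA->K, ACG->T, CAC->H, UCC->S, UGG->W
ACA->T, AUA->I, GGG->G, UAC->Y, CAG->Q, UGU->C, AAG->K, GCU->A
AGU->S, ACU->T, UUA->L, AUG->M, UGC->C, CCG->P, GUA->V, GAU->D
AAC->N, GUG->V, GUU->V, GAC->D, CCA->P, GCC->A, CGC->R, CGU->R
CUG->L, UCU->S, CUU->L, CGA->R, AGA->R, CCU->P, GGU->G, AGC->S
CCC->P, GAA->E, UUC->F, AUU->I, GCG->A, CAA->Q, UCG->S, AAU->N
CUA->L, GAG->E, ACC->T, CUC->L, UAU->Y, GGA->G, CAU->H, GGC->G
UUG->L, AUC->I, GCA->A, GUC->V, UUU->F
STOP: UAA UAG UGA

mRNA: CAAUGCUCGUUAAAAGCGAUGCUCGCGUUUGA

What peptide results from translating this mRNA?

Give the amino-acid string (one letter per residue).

start AUG at pos 2
pos 2: AUG -> M; peptide=M
pos 5: CUC -> L; peptide=ML
pos 8: GUU -> V; peptide=MLV
pos 11: AAA -> K; peptide=MLVK
pos 14: AGC -> S; peptide=MLVKS
pos 17: GAU -> D; peptide=MLVKSD
pos 20: GCU -> A; peptide=MLVKSDA
pos 23: CGC -> R; peptide=MLVKSDAR
pos 26: GUU -> V; peptide=MLVKSDARV
pos 29: UGA -> STOP

Answer: MLVKSDARV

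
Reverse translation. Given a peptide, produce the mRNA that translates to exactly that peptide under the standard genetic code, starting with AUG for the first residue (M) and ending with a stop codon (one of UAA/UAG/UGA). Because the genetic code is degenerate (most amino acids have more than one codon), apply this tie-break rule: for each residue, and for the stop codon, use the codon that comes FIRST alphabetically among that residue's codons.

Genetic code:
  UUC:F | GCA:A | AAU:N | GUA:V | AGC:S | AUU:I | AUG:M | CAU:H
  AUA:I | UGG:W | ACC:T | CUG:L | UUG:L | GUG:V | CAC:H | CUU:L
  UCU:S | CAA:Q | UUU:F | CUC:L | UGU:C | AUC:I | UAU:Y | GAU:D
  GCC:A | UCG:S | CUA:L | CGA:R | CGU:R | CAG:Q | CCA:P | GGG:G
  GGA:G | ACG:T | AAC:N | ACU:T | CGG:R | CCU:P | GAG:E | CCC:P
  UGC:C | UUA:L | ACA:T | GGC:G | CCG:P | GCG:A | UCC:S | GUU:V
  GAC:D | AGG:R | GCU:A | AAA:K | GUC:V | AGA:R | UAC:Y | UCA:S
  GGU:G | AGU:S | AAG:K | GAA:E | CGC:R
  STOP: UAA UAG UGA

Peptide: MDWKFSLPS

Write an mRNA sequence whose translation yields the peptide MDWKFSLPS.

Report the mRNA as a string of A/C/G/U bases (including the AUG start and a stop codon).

residue 1: M -> AUG (start codon)
residue 2: D codons sorted = GAC,GAU -> pick first = GAC
residue 3: W -> UGG (only codon)
residue 4: K codons sorted = AAA,AAG -> pick first = AAA
residue 5: F codons sorted = UUC,UUU -> pick first = UUC
residue 6: S codons sorted = AGC,AGU,UCA,UCC,UCG,UCU -> pick first = AGC
residue 7: L codons sorted = CUA,CUC,CUG,CUU,UUA,UUG -> pick first = CUA
residue 8: P codons sorted = CCA,CCC,CCG,CCU -> pick first = CCA
residue 9: S codons sorted = AGC,AGU,UCA,UCC,UCG,UCU -> pick first = AGC
terminator: stop codons sorted = UAA,UAG,UGA -> pick first = UAA

Answer: mRNA: AUGGACUGGAAAUUCAGCCUACCAAGCUAA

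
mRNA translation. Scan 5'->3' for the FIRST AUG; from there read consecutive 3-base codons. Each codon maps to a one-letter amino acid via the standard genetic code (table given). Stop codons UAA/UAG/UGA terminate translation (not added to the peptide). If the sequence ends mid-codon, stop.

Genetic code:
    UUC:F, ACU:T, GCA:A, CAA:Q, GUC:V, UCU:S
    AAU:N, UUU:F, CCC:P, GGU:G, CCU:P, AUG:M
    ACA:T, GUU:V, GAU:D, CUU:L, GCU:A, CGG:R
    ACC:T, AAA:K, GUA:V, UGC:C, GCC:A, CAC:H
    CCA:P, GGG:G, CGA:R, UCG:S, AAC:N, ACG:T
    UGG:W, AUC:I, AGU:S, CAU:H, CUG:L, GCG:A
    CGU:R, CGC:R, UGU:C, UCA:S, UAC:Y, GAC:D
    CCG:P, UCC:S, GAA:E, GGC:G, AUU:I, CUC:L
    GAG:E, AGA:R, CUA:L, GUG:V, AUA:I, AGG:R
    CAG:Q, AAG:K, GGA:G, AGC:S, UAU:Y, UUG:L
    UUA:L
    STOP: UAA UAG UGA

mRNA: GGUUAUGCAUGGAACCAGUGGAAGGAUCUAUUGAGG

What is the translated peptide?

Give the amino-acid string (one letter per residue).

Answer: MHGTSGRIY

Derivation:
start AUG at pos 4
pos 4: AUG -> M; peptide=M
pos 7: CAU -> H; peptide=MH
pos 10: GGA -> G; peptide=MHG
pos 13: ACC -> T; peptide=MHGT
pos 16: AGU -> S; peptide=MHGTS
pos 19: GGA -> G; peptide=MHGTSG
pos 22: AGG -> R; peptide=MHGTSGR
pos 25: AUC -> I; peptide=MHGTSGRI
pos 28: UAU -> Y; peptide=MHGTSGRIY
pos 31: UGA -> STOP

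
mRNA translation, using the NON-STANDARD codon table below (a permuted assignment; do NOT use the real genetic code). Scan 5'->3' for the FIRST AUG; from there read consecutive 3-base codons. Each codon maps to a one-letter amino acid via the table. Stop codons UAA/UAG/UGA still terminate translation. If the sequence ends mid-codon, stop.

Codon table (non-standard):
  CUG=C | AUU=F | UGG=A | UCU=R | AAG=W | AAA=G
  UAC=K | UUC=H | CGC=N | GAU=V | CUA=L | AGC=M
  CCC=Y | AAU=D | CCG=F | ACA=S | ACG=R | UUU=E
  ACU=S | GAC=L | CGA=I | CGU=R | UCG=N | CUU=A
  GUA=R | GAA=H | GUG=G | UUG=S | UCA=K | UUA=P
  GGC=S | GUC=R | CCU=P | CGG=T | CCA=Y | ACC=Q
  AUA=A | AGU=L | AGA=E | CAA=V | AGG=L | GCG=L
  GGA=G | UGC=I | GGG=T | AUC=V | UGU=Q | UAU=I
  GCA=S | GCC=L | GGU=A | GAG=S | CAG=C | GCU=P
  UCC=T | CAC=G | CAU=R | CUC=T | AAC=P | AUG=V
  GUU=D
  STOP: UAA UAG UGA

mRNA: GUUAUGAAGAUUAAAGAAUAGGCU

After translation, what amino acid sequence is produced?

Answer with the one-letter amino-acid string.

Answer: VWFGH

Derivation:
start AUG at pos 3
pos 3: AUG -> V; peptide=V
pos 6: AAG -> W; peptide=VW
pos 9: AUU -> F; peptide=VWF
pos 12: AAA -> G; peptide=VWFG
pos 15: GAA -> H; peptide=VWFGH
pos 18: UAG -> STOP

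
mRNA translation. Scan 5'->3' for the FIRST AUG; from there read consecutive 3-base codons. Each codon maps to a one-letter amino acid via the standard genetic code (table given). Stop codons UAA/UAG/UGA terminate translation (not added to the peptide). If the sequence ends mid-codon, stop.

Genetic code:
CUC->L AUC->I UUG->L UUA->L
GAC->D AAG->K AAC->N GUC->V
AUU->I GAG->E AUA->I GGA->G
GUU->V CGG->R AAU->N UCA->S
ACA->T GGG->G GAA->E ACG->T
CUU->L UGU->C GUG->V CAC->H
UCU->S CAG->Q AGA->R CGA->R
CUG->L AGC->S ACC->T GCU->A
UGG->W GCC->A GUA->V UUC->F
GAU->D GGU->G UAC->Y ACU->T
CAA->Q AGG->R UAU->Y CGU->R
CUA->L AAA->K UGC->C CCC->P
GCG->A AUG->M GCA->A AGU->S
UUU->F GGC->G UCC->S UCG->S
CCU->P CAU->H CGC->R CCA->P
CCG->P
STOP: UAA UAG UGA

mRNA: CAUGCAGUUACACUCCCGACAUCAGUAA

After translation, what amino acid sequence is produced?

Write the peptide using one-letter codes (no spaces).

Answer: MQLHSRHQ

Derivation:
start AUG at pos 1
pos 1: AUG -> M; peptide=M
pos 4: CAG -> Q; peptide=MQ
pos 7: UUA -> L; peptide=MQL
pos 10: CAC -> H; peptide=MQLH
pos 13: UCC -> S; peptide=MQLHS
pos 16: CGA -> R; peptide=MQLHSR
pos 19: CAU -> H; peptide=MQLHSRH
pos 22: CAG -> Q; peptide=MQLHSRHQ
pos 25: UAA -> STOP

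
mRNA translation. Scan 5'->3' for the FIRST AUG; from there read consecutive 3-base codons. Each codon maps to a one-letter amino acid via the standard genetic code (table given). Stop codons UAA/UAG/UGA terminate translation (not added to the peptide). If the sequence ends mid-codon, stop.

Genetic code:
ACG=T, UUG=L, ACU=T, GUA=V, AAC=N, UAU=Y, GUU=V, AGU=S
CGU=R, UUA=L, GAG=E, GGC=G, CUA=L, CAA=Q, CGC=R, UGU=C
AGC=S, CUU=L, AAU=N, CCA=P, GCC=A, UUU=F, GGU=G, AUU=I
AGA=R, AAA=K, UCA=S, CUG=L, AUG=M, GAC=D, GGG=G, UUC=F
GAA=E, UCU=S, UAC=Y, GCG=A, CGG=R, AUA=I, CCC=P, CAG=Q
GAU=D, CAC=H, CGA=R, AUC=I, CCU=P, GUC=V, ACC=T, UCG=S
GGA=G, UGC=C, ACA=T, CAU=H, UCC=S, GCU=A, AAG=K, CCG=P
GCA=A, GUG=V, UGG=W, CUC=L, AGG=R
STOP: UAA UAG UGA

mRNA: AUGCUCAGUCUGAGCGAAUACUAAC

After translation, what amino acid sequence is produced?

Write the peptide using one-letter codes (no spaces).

Answer: MLSLSEY

Derivation:
start AUG at pos 0
pos 0: AUG -> M; peptide=M
pos 3: CUC -> L; peptide=ML
pos 6: AGU -> S; peptide=MLS
pos 9: CUG -> L; peptide=MLSL
pos 12: AGC -> S; peptide=MLSLS
pos 15: GAA -> E; peptide=MLSLSE
pos 18: UAC -> Y; peptide=MLSLSEY
pos 21: UAA -> STOP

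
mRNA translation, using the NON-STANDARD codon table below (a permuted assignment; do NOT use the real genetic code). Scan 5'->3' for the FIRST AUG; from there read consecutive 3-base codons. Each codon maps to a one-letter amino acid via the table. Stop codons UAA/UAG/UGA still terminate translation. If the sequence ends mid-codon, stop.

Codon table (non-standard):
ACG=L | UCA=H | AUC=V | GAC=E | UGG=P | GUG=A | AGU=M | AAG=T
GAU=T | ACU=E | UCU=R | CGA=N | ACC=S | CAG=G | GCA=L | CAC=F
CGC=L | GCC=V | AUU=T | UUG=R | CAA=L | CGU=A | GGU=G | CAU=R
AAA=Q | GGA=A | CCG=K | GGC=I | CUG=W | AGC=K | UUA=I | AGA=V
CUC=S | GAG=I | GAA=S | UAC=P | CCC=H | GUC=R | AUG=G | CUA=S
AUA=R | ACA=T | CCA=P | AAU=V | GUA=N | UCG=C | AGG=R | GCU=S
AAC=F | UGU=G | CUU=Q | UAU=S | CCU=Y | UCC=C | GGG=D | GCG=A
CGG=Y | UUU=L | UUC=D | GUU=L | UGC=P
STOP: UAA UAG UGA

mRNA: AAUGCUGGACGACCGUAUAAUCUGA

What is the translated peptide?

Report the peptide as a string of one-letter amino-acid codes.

start AUG at pos 1
pos 1: AUG -> G; peptide=G
pos 4: CUG -> W; peptide=GW
pos 7: GAC -> E; peptide=GWE
pos 10: GAC -> E; peptide=GWEE
pos 13: CGU -> A; peptide=GWEEA
pos 16: AUA -> R; peptide=GWEEAR
pos 19: AUC -> V; peptide=GWEEARV
pos 22: UGA -> STOP

Answer: GWEEARV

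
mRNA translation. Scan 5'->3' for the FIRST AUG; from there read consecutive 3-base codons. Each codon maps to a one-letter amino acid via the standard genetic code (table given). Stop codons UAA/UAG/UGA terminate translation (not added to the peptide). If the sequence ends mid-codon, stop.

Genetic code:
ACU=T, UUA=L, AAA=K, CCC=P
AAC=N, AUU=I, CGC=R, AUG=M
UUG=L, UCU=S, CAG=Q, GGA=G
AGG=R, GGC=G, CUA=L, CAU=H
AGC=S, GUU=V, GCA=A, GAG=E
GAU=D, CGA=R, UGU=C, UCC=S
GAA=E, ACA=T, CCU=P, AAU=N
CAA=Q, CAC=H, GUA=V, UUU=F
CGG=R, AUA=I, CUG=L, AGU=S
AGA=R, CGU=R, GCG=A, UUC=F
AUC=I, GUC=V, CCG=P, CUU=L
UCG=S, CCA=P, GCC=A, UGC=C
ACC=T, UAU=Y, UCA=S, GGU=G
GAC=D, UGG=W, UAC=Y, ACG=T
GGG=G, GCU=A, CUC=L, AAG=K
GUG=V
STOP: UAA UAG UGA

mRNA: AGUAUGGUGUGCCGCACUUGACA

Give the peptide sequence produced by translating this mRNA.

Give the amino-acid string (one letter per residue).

start AUG at pos 3
pos 3: AUG -> M; peptide=M
pos 6: GUG -> V; peptide=MV
pos 9: UGC -> C; peptide=MVC
pos 12: CGC -> R; peptide=MVCR
pos 15: ACU -> T; peptide=MVCRT
pos 18: UGA -> STOP

Answer: MVCRT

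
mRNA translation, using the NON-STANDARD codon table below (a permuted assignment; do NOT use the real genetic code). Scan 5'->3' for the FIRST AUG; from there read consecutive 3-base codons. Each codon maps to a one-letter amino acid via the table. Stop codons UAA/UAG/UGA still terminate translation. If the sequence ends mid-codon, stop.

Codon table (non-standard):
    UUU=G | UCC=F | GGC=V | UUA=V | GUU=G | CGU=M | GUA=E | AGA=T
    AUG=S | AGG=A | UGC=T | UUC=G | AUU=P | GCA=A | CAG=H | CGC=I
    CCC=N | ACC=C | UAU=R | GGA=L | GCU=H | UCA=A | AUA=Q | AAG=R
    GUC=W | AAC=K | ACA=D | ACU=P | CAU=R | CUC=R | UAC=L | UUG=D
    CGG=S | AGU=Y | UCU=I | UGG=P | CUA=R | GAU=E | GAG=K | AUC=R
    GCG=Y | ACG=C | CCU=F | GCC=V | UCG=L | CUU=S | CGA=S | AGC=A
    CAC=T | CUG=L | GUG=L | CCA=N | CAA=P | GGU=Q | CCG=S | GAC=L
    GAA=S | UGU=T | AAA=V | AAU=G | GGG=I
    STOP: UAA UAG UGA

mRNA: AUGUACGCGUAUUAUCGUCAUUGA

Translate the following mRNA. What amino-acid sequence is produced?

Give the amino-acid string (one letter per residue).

start AUG at pos 0
pos 0: AUG -> S; peptide=S
pos 3: UAC -> L; peptide=SL
pos 6: GCG -> Y; peptide=SLY
pos 9: UAU -> R; peptide=SLYR
pos 12: UAU -> R; peptide=SLYRR
pos 15: CGU -> M; peptide=SLYRRM
pos 18: CAU -> R; peptide=SLYRRMR
pos 21: UGA -> STOP

Answer: SLYRRMR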